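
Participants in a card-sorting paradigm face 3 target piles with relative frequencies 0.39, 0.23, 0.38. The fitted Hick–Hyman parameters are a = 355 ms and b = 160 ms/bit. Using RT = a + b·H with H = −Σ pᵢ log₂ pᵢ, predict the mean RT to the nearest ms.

Entropy contributions −pᵢ log₂ pᵢ: 0.5298, 0.4877, 0.5305; sum H = 1.5479 bits.
RT = a + bH = 355 + 160·1.5479 = 602.67 ms.

603 ms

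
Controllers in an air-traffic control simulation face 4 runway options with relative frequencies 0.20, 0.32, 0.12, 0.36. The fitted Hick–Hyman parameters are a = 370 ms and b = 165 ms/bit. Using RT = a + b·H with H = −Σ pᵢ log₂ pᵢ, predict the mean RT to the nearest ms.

H = 0.20·log₂(1/0.20) + 0.32·log₂(1/0.32) + 0.12·log₂(1/0.12) + 0.36·log₂(1/0.36) = 1.8881 bits.
RT = 370 + 165 × 1.8881 = 681.54 ms.

682 ms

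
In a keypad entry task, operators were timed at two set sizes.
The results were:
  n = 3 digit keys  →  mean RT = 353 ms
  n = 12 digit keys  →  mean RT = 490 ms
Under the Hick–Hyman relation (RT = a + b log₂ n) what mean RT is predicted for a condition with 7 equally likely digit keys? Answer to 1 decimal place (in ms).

436.7 ms

RT is linear in log₂ n, so two points fix the line:
  b = (490 − 353) / (log₂ 12 − log₂ 3) = 137 / (3.5850 − 1.5850) = 68.500 ms/bit
  a = 353 − 68.500 × 1.5850 = 244.430 ms
Then RT(7) = 244.430 + 68.500 × log₂ 7 = 244.430 + 68.500 × 2.8074 ≈ 436.734 ms.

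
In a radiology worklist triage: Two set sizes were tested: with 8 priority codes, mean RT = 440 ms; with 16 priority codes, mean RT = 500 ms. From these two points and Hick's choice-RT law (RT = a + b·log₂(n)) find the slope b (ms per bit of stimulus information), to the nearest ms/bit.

60 ms/bit

The slope on a log₂ axis is (500 − 440) / (4 − 3) = 60 ms/bit.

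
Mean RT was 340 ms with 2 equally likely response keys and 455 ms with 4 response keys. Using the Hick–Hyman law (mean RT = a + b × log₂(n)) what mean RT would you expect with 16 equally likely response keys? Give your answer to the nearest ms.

685 ms

With log₂ n on the abscissa the relation is linear; from the two conditions:
  b = (455 − 340) / (log₂ 4 − log₂ 2) = 115 / (2 − 1) = 115 ms/bit
  a = 340 − 115 × 1 = 225 ms
Then RT(16) = 225 + 115 × log₂ 16 = 225 + 115 × 4 ≈ 685.000 ms.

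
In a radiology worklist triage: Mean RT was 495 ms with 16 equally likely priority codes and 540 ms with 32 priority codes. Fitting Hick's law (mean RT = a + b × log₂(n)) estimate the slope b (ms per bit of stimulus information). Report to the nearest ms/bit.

45 ms/bit

b = (RT₂ − RT₁)/(log₂ n₂ − log₂ n₁) = (540 − 495)/(5 − 4) = 45 ms/bit.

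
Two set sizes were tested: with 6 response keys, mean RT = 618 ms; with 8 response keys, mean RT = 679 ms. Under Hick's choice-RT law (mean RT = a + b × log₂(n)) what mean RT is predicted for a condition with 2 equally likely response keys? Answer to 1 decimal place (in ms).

385.1 ms

Fit slope and intercept:
  b = (679 − 618) / (log₂ 8 − log₂ 6) = 61 / (3 − 2.5850) = 146.975 ms/bit
  a = 618 − 146.975 × 2.5850 = 238.076 ms
Then RT(2) = 238.076 + 146.975 × log₂ 2 = 238.076 + 146.975 × 1 ≈ 385.051 ms.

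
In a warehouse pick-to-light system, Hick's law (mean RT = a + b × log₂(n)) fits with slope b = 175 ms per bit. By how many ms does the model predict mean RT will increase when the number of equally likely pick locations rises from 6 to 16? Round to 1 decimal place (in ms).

Only the slope matters, since a is common to both: ΔRT = b·log₂(n₂/n₁).
log₂(16) − log₂(6) = 4 − 2.5850 = 1.4150.
ΔRT = 175 × 1.4150 = 247.632 ms.

247.6 ms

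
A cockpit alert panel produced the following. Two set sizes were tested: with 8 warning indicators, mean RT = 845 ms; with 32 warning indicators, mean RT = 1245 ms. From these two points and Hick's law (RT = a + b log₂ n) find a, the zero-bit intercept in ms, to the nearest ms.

245 ms

Slope: b = (1245 − 845) / (log₂ 32 − log₂ 8) = 400/2.0000 = 200 ms/bit.
Intercept: a = 845 − 200·log₂(8) = 245.000 ms.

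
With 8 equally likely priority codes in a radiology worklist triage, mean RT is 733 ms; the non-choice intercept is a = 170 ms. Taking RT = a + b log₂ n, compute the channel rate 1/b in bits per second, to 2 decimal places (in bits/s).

b = (733 − 170)/log₂ 8 = 563/3 = 187.667 ms per bit = 0.18767 s/bit; the reciprocal is 5.329 bits/s.

5.33 bits/s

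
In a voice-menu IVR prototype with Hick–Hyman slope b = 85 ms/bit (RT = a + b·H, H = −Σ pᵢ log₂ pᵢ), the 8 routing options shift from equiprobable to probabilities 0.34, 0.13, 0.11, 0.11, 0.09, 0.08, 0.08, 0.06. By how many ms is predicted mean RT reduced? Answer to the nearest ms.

Equiprobable entropy H₀ = log₂ 8 = 3.0000 bits.
Skewed entropy H = −Σ pᵢ log₂ pᵢ = 2.7516 bits.
ΔRT = b·(H₀ − H) = 85 × 0.2484 = 21.11 ms.

21 ms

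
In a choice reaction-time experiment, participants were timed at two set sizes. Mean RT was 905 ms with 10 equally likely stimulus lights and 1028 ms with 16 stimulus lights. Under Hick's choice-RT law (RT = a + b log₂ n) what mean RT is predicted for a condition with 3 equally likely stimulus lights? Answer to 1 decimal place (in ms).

Solve the two-equation system in a and b:
  b = (1028 − 905) / (log₂ 16 − log₂ 10) = 123 / (4 − 3.3219) = 181.397 ms/bit
  a = 905 − 181.397 × 3.3219 = 302.413 ms
Then RT(3) = 302.413 + 181.397 × log₂ 3 = 302.413 + 181.397 × 1.5850 ≈ 589.920 ms.

589.9 ms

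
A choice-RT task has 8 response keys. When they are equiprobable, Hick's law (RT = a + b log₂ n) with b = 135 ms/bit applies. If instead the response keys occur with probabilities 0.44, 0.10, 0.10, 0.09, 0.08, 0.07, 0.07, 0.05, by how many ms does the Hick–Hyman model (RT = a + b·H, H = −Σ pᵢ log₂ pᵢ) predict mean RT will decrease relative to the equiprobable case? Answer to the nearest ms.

Equiprobable entropy H₀ = log₂ 8 = 3.0000 bits.
Skewed entropy H = −Σ pᵢ log₂ pᵢ = 2.5429 bits.
ΔRT = b·(H₀ − H) = 135 × 0.4571 = 61.71 ms.

62 ms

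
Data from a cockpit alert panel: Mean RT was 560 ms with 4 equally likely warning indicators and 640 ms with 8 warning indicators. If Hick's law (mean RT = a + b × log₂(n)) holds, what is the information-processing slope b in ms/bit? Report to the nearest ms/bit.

b = (RT₂ − RT₁)/(log₂ n₂ − log₂ n₁) = (640 − 560)/(3 − 2) = 80 ms/bit.

80 ms/bit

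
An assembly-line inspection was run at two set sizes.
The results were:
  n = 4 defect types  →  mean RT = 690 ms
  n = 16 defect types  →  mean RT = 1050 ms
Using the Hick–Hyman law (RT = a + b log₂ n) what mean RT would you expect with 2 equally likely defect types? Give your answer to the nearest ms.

510 ms

Fit slope and intercept:
  b = (1050 − 690) / (log₂ 16 − log₂ 4) = 360 / (4 − 2) = 180 ms/bit
  a = 690 − 180 × 2 = 330 ms
Then RT(2) = 330 + 180 × log₂ 2 = 330 + 180 × 1 ≈ 510.000 ms.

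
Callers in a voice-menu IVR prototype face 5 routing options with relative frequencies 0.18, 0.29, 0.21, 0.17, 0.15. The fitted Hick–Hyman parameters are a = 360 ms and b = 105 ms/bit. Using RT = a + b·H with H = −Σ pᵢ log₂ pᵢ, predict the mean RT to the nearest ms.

600 ms

Entropy contributions −pᵢ log₂ pᵢ: 0.4453, 0.5179, 0.4728, 0.4346, 0.4105; sum H = 2.2812 bits.
RT = a + bH = 360 + 105·2.2812 = 599.52 ms.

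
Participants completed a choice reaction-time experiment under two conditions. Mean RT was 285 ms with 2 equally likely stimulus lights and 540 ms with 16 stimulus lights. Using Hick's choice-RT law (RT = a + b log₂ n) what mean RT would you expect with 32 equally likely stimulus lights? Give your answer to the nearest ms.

RT is linear in log₂ n, so two points fix the line:
  b = (540 − 285) / (log₂ 16 − log₂ 2) = 255 / (4 − 1) = 85 ms/bit
  a = 285 − 85 × 1 = 200 ms
Then RT(32) = 200 + 85 × log₂ 32 = 200 + 85 × 5 ≈ 625.000 ms.

625 ms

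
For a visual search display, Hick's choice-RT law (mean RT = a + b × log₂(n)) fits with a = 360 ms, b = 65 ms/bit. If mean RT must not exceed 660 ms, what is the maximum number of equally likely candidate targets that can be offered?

24

Information budget: (660 − 360)/65 = 4.6154 bits, so n ≤ 2^4.6154 = 24.511 → at most 24.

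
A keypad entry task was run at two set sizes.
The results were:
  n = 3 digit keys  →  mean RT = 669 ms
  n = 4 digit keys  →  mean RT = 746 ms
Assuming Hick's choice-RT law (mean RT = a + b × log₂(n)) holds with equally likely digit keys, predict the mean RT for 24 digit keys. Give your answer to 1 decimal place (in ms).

1225.6 ms

RT is linear in log₂ n, so two points fix the line:
  b = (746 − 669) / (log₂ 4 − log₂ 3) = 77 / (2 − 1.5850) = 185.525 ms/bit
  a = 669 − 185.525 × 1.5850 = 374.949 ms
Then RT(24) = 374.949 + 185.525 × log₂ 24 = 374.949 + 185.525 × 4.5850 ≈ 1225.576 ms.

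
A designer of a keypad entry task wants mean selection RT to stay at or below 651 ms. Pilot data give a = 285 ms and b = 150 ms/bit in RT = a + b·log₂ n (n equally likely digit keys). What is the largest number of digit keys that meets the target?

Set 285 + 150·log₂ n ≤ 651 → log₂ n ≤ (651 − 285)/150 = 2.4400.
So n ≤ 2^2.4400 = 5.426; the largest integer n is 5.

5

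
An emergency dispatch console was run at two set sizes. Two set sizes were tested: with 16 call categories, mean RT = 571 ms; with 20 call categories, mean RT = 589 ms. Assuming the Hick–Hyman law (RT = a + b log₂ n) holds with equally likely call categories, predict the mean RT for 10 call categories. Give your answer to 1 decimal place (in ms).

With log₂ n on the abscissa the relation is linear; from the two conditions:
  b = (589 − 571) / (log₂ 20 − log₂ 16) = 18 / (4.3219 − 4) = 55.913 ms/bit
  a = 571 − 55.913 × 4 = 347.348 ms
Then RT(10) = 347.348 + 55.913 × log₂ 10 = 347.348 + 55.913 × 3.3219 ≈ 533.087 ms.

533.1 ms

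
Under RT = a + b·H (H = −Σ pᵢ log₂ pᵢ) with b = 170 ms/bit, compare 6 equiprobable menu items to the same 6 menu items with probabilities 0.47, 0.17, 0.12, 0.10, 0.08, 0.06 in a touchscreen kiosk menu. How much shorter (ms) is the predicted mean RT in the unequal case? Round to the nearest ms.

69 ms

Equiprobable entropy H₀ = log₂ 6 = 2.5850 bits.
Skewed entropy H = −Σ pᵢ log₂ pᵢ = 2.1808 bits.
ΔRT = b·(H₀ − H) = 170 × 0.4041 = 68.70 ms.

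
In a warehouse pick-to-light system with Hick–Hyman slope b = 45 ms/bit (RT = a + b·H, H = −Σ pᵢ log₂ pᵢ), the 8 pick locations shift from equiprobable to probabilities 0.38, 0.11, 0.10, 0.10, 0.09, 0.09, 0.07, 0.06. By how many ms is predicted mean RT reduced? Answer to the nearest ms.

14 ms

Equiprobable entropy H₀ = log₂ 8 = 3.0000 bits.
Skewed entropy H = −Σ pᵢ log₂ pᵢ = 2.6825 bits.
ΔRT = b·(H₀ − H) = 45 × 0.3175 = 14.29 ms.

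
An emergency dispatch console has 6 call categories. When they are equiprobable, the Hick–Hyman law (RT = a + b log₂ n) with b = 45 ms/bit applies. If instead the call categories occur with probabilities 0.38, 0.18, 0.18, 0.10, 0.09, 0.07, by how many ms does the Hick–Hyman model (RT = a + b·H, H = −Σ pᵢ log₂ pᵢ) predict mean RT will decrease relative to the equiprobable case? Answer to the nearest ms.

11 ms

The RT saving is b·ΔH. Equiprobable H₀ = log₂(6) = 2.5850 bits; with the given probabilities H = 2.3345 bits.
b·(H₀ − H) = 45 × (2.5850 − 2.3345) = 11.27 ms.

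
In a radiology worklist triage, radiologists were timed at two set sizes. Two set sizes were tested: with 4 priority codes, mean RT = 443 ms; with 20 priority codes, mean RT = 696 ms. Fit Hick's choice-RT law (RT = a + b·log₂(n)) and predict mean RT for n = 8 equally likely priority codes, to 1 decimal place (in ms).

Fit slope and intercept:
  b = (696 − 443) / (log₂ 20 − log₂ 4) = 253 / (4.3219 − 2) = 108.961 ms/bit
  a = 443 − 108.961 × 2 = 225.078 ms
Then RT(8) = 225.078 + 108.961 × log₂ 8 = 225.078 + 108.961 × 3 ≈ 551.961 ms.

552.0 ms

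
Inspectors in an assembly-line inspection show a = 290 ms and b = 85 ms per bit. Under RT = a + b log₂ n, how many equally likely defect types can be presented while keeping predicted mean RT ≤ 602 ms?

12

85·log₂ n ≤ 602 − 290 = 312, giving log₂ n ≤ 3.6706 and n ≤ 12.734. The largest whole number is 12.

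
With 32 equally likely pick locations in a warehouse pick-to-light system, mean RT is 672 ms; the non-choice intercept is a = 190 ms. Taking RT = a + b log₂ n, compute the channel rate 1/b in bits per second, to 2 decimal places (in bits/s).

b = (672 − 190)/log₂ 32 = 482/5 = 96.400 ms per bit = 0.09640 s/bit; the reciprocal is 10.373 bits/s.

10.37 bits/s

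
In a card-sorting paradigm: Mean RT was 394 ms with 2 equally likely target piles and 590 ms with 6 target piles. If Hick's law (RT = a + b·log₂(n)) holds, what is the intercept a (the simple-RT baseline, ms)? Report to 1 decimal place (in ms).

b = (RT₂ − RT₁)/(log₂ n₂ − log₂ n₁) = (590 − 394)/(2.5850 − 1) = 123.662 ms/bit.
Intercept: a = 394 − 123.662·log₂(2) = 270.338 ms.

270.3 ms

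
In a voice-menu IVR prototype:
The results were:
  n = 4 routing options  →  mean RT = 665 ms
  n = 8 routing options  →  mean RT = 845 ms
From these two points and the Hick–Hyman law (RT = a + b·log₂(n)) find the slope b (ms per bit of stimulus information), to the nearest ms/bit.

180 ms/bit

b = (RT₂ − RT₁)/(log₂ n₂ − log₂ n₁) = (845 − 665)/(3 − 2) = 180 ms/bit.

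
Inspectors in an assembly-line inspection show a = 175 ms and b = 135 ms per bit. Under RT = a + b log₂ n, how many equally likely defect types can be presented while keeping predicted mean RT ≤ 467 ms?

4

Information budget: (467 − 175)/135 = 2.1630 bits, so n ≤ 2^2.1630 = 4.478 → at most 4.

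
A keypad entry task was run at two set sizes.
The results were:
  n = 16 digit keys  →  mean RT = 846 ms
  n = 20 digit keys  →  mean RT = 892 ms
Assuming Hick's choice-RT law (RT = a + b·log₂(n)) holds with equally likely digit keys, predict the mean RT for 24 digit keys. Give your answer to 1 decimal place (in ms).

929.6 ms

RT is linear in log₂ n, so two points fix the line:
  b = (892 − 846) / (log₂ 20 − log₂ 16) = 46 / (4.3219 − 4) = 142.889 ms/bit
  a = 846 − 142.889 × 4 = 274.444 ms
Then RT(24) = 274.444 + 142.889 × log₂ 24 = 274.444 + 142.889 × 4.5850 ≈ 929.585 ms.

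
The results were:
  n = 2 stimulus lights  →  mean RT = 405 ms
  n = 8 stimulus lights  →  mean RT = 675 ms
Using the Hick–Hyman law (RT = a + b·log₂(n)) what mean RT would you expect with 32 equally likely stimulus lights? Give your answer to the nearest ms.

945 ms

Fit slope and intercept:
  b = (675 − 405) / (log₂ 8 − log₂ 2) = 270 / (3 − 1) = 135 ms/bit
  a = 405 − 135 × 1 = 270 ms
Then RT(32) = 270 + 135 × log₂ 32 = 270 + 135 × 5 ≈ 945.000 ms.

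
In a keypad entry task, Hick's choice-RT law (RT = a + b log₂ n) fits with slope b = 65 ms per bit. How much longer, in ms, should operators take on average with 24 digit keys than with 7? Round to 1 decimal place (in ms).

115.5 ms

The intercept a cancels: ΔRT = b·(log₂ n₂ − log₂ n₁) = b·log₂(n₂/n₁).
log₂(24) − log₂(7) = 4.5850 − 2.8074 = 1.7776.
ΔRT = 65 × 1.7776 = 115.544 ms.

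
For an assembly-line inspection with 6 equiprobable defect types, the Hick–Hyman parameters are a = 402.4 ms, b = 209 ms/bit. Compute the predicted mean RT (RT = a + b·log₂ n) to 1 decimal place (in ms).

942.7 ms

log₂(6) = 2.5850 bits, so RT = 402.4 + 209 × 2.5850 ≈ 942.657 ms.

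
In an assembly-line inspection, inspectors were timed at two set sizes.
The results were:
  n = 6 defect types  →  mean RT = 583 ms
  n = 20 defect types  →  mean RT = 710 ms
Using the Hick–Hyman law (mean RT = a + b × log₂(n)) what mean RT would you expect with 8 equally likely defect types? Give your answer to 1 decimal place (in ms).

With log₂ n on the abscissa the relation is linear; from the two conditions:
  b = (710 − 583) / (log₂ 20 − log₂ 6) = 127 / (4.3219 − 2.5850) = 73.116 ms/bit
  a = 583 − 73.116 × 2.5850 = 393.998 ms
Then RT(8) = 393.998 + 73.116 × log₂ 8 = 393.998 + 73.116 × 3 ≈ 613.346 ms.

613.3 ms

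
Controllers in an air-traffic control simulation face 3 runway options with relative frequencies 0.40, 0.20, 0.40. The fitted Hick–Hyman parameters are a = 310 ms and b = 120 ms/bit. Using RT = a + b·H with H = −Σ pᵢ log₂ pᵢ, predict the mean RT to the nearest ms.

Entropy contributions −pᵢ log₂ pᵢ: 0.5288, 0.4644, 0.5288; sum H = 1.5219 bits.
RT = a + bH = 310 + 120·1.5219 = 492.63 ms.

493 ms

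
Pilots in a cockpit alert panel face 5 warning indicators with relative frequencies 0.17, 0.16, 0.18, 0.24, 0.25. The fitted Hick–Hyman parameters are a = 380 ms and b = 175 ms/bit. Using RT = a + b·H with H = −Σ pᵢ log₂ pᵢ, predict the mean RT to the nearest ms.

782 ms

Entropy contributions −pᵢ log₂ pᵢ: 0.4346, 0.4230, 0.4453, 0.4941, 0.5000; sum H = 2.2970 bits.
RT = a + bH = 380 + 175·2.2970 = 781.98 ms.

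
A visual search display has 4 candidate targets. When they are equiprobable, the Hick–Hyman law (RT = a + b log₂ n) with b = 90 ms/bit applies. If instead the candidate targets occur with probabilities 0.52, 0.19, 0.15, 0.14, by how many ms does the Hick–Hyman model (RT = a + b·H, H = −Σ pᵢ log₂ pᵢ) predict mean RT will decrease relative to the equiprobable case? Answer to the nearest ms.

Equiprobable entropy H₀ = log₂ 4 = 2.0000 bits.
Skewed entropy H = −Σ pᵢ log₂ pᵢ = 1.7535 bits.
ΔRT = b·(H₀ − H) = 90 × 0.2465 = 22.19 ms.

22 ms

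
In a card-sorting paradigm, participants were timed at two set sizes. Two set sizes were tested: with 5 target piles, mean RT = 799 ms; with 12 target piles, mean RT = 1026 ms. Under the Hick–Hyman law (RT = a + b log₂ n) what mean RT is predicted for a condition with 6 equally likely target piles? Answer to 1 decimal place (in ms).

846.3 ms

Fit slope and intercept:
  b = (1026 − 799) / (log₂ 12 − log₂ 5) = 227 / (3.5850 − 2.3219) = 179.726 ms/bit
  a = 799 − 179.726 × 2.3219 = 381.689 ms
Then RT(6) = 381.689 + 179.726 × log₂ 6 = 381.689 + 179.726 × 2.5850 ≈ 846.274 ms.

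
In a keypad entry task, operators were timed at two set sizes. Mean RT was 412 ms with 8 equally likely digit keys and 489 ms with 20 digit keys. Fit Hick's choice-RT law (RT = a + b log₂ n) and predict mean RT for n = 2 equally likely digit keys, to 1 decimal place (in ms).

295.5 ms

RT is linear in log₂ n, so two points fix the line:
  b = (489 − 412) / (log₂ 20 − log₂ 8) = 77 / (4.3219 − 3) = 58.248 ms/bit
  a = 412 − 58.248 × 3 = 237.255 ms
Then RT(2) = 237.255 + 58.248 × log₂ 2 = 237.255 + 58.248 × 1 ≈ 295.503 ms.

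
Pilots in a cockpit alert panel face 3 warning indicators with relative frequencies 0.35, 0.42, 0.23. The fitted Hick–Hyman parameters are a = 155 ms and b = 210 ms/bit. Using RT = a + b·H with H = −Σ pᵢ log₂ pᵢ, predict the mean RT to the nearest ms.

H = 0.35·log₂(1/0.35) + 0.42·log₂(1/0.42) + 0.23·log₂(1/0.23) = 1.5434 bits.
RT = 155 + 210 × 1.5434 = 479.12 ms.

479 ms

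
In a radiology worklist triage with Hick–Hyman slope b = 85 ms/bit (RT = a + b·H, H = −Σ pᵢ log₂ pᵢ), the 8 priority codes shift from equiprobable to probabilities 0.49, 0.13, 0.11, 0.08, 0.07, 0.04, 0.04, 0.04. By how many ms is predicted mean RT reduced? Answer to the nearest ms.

55 ms

Equiprobable entropy H₀ = log₂ 8 = 3.0000 bits.
Skewed entropy H = −Σ pᵢ log₂ pᵢ = 2.3545 bits.
ΔRT = b·(H₀ − H) = 85 × 0.6455 = 54.86 ms.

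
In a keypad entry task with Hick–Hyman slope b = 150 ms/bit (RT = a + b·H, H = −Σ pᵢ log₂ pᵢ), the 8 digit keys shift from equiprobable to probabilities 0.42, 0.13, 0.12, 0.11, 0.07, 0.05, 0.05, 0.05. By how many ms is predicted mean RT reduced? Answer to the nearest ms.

69 ms

Equiprobable entropy H₀ = log₂ 8 = 3.0000 bits.
Skewed entropy H = −Σ pᵢ log₂ pᵢ = 2.5425 bits.
ΔRT = b·(H₀ − H) = 150 × 0.4575 = 68.63 ms.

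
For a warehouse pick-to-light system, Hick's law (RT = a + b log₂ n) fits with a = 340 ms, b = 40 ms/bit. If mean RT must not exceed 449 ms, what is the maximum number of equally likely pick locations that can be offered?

Set 340 + 40·log₂ n ≤ 449 → log₂ n ≤ (449 − 340)/40 = 2.7250.
So n ≤ 2^2.7250 = 6.612; the largest integer n is 6.

6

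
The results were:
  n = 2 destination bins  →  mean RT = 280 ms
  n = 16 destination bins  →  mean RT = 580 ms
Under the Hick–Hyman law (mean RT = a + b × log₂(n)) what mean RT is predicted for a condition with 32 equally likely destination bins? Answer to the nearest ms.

680 ms

Fit slope and intercept:
  b = (580 − 280) / (log₂ 16 − log₂ 2) = 300 / (4 − 1) = 100 ms/bit
  a = 280 − 100 × 1 = 180 ms
Then RT(32) = 180 + 100 × log₂ 32 = 180 + 100 × 5 ≈ 680.000 ms.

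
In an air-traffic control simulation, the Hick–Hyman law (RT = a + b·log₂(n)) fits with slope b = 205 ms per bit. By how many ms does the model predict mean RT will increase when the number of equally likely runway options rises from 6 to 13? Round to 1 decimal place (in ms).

The intercept a cancels: ΔRT = b·(log₂ n₂ − log₂ n₁) = b·log₂(n₂/n₁).
log₂(13) − log₂(6) = 3.7004 − 2.5850 = 1.1155.
ΔRT = 205 × 1.1155 = 228.673 ms.

228.7 ms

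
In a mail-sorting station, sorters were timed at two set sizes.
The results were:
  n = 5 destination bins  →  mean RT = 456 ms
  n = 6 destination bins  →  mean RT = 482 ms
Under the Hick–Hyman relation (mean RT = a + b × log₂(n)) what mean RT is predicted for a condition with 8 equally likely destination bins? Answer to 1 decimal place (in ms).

523.0 ms

Solve the two-equation system in a and b:
  b = (482 − 456) / (log₂ 6 − log₂ 5) = 26 / (2.5850 − 2.3219) = 98.846 ms/bit
  a = 456 − 98.846 × 2.3219 = 226.486 ms
Then RT(8) = 226.486 + 98.846 × log₂ 8 = 226.486 + 98.846 × 3 ≈ 523.025 ms.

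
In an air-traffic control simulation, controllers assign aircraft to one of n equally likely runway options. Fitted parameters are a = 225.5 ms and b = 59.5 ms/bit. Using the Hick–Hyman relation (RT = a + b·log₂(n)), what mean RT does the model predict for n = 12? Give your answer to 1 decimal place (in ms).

log₂(12) = 3.5850 bits, so RT = 225.5 + 59.5 × 3.5850 ≈ 438.805 ms.

438.8 ms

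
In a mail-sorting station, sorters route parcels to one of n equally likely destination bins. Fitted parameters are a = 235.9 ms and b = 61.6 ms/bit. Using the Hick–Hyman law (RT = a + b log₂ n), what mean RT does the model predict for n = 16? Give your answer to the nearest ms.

log₂(16) = 4 bits, so RT = 235.9 + 61.6 × 4 ≈ 482.300 ms.

482 ms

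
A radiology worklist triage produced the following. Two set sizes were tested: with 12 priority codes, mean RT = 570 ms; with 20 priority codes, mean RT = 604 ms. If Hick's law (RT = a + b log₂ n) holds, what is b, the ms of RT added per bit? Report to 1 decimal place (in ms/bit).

46.1 ms/bit

The slope on a log₂ axis is (604 − 570) / (4.3219 − 3.5850) = 46.135 ms/bit.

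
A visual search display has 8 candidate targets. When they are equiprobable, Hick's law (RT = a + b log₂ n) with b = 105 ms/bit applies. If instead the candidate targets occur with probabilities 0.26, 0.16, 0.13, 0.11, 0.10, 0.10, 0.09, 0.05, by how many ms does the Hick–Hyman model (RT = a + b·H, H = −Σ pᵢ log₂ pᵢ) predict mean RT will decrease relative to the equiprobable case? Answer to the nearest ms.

Equiprobable entropy H₀ = log₂ 8 = 3.0000 bits.
Skewed entropy H = −Σ pᵢ log₂ pᵢ = 2.8544 bits.
ΔRT = b·(H₀ − H) = 105 × 0.1456 = 15.29 ms.

15 ms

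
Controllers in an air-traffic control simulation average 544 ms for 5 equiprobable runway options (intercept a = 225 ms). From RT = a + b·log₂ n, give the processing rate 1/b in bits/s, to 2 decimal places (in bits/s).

Choice component = 544 − 225 = 319 ms over log₂(5) = 2.3219 bits.
b = 319 / 2.3219 = 137.386 ms/bit, so 1/b = 7.279 bits/s.

7.28 bits/s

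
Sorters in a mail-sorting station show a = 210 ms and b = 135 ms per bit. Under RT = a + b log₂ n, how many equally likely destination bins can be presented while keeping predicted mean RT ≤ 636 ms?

135·log₂ n ≤ 636 − 210 = 426, giving log₂ n ≤ 3.1556 and n ≤ 8.911. The largest whole number is 8.

8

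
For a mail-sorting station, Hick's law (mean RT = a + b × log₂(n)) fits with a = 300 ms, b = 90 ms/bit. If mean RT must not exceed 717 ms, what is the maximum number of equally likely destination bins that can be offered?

Set 300 + 90·log₂ n ≤ 717 → log₂ n ≤ (717 − 300)/90 = 4.6333.
So n ≤ 2^4.6333 = 24.818; the largest integer n is 24.

24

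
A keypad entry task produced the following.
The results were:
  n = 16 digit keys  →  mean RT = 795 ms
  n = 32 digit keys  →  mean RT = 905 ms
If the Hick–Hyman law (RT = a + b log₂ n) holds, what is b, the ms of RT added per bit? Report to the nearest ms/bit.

Slope: b = (905 − 795) / (log₂ 32 − log₂ 16) = 110/1.0000 = 110 ms/bit.

110 ms/bit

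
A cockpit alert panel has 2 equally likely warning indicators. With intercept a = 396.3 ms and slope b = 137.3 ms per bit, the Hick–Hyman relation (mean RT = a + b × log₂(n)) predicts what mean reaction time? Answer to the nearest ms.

534 ms

log₂(2) = 1 bits, so RT = 396.3 + 137.3 × 1 ≈ 533.600 ms.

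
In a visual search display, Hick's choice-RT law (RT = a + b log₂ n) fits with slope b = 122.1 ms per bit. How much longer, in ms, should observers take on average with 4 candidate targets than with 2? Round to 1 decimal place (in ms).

122.1 ms

Only the slope matters, since a is common to both: ΔRT = b·log₂(n₂/n₁).
log₂(4) − log₂(2) = log₂(4/2) = log₂(2) = 1.
ΔRT = 122.1 × 1.0000 = 122.100 ms.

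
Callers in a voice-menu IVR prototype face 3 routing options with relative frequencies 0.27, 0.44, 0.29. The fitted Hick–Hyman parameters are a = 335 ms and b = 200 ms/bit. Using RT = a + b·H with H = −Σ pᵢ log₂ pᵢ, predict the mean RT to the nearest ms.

H = 0.27·log₂(1/0.27) + 0.44·log₂(1/0.44) + 0.29·log₂(1/0.29) = 1.5491 bits.
RT = 335 + 200 × 1.5491 = 644.81 ms.

645 ms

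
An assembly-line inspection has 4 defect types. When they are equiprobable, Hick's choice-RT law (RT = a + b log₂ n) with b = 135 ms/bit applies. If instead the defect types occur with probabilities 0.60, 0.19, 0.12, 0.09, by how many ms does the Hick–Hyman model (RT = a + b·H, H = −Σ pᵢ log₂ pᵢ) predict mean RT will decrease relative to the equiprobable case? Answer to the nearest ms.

57 ms

The RT saving is b·ΔH. Equiprobable H₀ = log₂(4) = 2.0000 bits; with the given probabilities H = 1.5771 bits.
b·(H₀ − H) = 135 × (2.0000 − 1.5771) = 57.09 ms.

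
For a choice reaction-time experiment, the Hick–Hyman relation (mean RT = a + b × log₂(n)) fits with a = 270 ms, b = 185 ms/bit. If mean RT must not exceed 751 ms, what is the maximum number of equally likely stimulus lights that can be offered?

6

Information budget: (751 − 270)/185 = 2.6000 bits, so n ≤ 2^2.6000 = 6.063 → at most 6.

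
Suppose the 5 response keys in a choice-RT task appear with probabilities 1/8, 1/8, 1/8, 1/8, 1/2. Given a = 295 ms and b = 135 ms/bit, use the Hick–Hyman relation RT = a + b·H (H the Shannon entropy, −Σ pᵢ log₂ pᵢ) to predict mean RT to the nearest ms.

H = −Σ pᵢ log₂ pᵢ = 0.125·3 + 0.125·3 + 0.125·3 + 0.125·3 + 0.5·1 = 2.000 bits.
RT = 295 + 135 × 2.000 = 565.00 ms.

565 ms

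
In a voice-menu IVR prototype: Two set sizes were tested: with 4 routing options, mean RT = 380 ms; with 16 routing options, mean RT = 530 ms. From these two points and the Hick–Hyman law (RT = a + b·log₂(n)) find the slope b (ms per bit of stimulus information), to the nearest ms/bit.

b = (RT₂ − RT₁)/(log₂ n₂ − log₂ n₁) = (530 − 380)/(4 − 2) = 75 ms/bit.

75 ms/bit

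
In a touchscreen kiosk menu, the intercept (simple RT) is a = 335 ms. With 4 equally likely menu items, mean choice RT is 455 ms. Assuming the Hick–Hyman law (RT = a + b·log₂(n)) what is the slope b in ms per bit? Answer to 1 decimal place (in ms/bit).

60.0 ms/bit

4 alternatives carry log₂ 4 = 2 bits; the choice cost is 455 − 335 = 120 ms, so b = 120/2 = 60.000 ms/bit.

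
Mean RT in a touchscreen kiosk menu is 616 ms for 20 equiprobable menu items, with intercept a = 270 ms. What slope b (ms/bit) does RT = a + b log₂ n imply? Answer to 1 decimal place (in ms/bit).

log₂(20) = 4.3219 bits.
b = (RT − a)/log₂ n = (616 − 270) / 4.3219 = 80.057 ms/bit.

80.1 ms/bit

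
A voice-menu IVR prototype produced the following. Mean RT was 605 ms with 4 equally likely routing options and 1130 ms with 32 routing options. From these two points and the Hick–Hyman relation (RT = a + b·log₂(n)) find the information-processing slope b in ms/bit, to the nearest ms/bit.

b = (RT₂ − RT₁)/(log₂ n₂ − log₂ n₁) = (1130 − 605)/(5 − 2) = 175 ms/bit.

175 ms/bit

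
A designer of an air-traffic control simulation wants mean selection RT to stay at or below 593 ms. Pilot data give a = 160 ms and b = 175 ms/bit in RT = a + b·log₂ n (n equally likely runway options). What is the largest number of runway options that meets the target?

Set 160 + 175·log₂ n ≤ 593 → log₂ n ≤ (593 − 160)/175 = 2.4743.
So n ≤ 2^2.4743 = 5.557; the largest integer n is 5.

5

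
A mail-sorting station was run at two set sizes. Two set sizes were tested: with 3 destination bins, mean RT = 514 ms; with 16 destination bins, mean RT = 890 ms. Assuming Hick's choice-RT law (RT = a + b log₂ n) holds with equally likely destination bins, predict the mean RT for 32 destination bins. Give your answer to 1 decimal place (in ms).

1045.7 ms

Fit slope and intercept:
  b = (890 − 514) / (log₂ 16 − log₂ 3) = 376 / (4 − 1.5850) = 155.691 ms/bit
  a = 514 − 155.691 × 1.5850 = 267.235 ms
Then RT(32) = 267.235 + 155.691 × log₂ 32 = 267.235 + 155.691 × 5 ≈ 1045.691 ms.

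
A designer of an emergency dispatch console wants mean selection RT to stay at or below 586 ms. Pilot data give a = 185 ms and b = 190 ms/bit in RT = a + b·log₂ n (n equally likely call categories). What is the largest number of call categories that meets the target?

4

Set 185 + 190·log₂ n ≤ 586 → log₂ n ≤ (586 − 185)/190 = 2.1105.
So n ≤ 2^2.1105 = 4.318; the largest integer n is 4.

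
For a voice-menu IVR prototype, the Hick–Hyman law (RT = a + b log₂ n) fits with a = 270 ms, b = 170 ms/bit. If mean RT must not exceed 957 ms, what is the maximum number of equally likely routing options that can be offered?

Information budget: (957 − 270)/170 = 4.0412 bits, so n ≤ 2^4.0412 = 16.463 → at most 16.

16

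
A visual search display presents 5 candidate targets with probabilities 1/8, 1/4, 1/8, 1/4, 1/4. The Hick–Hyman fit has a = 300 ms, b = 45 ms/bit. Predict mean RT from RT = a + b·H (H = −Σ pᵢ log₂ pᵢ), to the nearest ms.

H = −Σ pᵢ log₂ pᵢ = 0.125·3 + 0.25·2 + 0.125·3 + 0.25·2 + 0.25·2 = 2.250 bits.
RT = 300 + 45 × 2.250 = 401.25 ms.

401 ms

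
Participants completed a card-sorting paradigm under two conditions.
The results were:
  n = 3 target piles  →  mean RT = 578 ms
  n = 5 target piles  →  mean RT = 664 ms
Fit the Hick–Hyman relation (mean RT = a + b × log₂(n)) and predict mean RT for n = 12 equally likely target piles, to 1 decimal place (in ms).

RT is linear in log₂ n, so two points fix the line:
  b = (664 − 578) / (log₂ 5 − log₂ 3) = 86 / (2.3219 − 1.5850) = 116.695 ms/bit
  a = 578 − 116.695 × 1.5850 = 393.043 ms
Then RT(12) = 393.043 + 116.695 × log₂ 12 = 393.043 + 116.695 × 3.5850 ≈ 811.389 ms.

811.4 ms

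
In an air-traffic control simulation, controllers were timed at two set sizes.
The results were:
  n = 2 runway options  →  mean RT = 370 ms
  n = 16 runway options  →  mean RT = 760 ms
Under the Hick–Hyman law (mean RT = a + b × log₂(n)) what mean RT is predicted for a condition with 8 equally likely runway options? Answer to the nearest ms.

RT is linear in log₂ n, so two points fix the line:
  b = (760 − 370) / (log₂ 16 − log₂ 2) = 390 / (4 − 1) = 130 ms/bit
  a = 370 − 130 × 1 = 240 ms
Then RT(8) = 240 + 130 × log₂ 8 = 240 + 130 × 3 ≈ 630.000 ms.

630 ms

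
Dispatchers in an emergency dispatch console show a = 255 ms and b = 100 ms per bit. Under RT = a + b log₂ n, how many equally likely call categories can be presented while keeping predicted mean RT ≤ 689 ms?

20

100·log₂ n ≤ 689 − 255 = 434, giving log₂ n ≤ 4.3400 and n ≤ 20.252. The largest whole number is 20.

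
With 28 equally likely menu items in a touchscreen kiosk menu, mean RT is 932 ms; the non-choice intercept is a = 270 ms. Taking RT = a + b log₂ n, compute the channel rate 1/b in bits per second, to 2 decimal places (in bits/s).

b = (932 − 270)/log₂ 28 = 662/4.8074 = 137.706 ms per bit = 0.13771 s/bit; the reciprocal is 7.262 bits/s.

7.26 bits/s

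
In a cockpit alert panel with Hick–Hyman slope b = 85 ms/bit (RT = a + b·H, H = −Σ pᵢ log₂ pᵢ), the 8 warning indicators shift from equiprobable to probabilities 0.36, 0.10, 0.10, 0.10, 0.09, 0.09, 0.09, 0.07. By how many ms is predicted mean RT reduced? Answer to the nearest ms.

23 ms

The RT saving is b·ΔH. Equiprobable H₀ = log₂(8) = 3.0000 bits; with the given probabilities H = 2.7337 bits.
b·(H₀ − H) = 85 × (3.0000 − 2.7337) = 22.63 ms.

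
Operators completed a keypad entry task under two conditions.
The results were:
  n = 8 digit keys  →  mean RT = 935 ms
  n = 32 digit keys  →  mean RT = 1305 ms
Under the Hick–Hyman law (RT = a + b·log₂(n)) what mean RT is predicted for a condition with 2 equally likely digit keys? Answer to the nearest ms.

With log₂ n on the abscissa the relation is linear; from the two conditions:
  b = (1305 − 935) / (log₂ 32 − log₂ 8) = 370 / (5 − 3) = 185 ms/bit
  a = 935 − 185 × 3 = 380 ms
Then RT(2) = 380 + 185 × log₂ 2 = 380 + 185 × 1 ≈ 565.000 ms.

565 ms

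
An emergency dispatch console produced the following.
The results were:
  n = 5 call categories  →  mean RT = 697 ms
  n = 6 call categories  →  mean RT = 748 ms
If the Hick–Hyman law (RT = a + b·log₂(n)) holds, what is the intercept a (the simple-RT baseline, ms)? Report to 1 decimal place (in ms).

The slope on a log₂ axis is (748 − 697) / (2.5850 − 2.3219) = 193.891 ms/bit.
Intercept: a = 697 − 193.891·log₂(5) = 246.799 ms.

246.8 ms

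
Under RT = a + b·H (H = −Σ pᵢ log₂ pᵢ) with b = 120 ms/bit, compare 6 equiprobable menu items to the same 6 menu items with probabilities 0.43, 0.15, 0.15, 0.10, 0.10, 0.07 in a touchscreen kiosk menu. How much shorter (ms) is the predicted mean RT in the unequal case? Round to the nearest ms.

The RT saving is b·ΔH. Equiprobable H₀ = log₂(6) = 2.5850 bits; with the given probabilities H = 2.2776 bits.
b·(H₀ − H) = 120 × (2.5850 − 2.2776) = 36.88 ms.

37 ms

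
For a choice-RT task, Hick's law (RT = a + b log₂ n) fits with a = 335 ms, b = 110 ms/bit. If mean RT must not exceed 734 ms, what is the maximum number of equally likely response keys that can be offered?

12

Information budget: (734 − 335)/110 = 3.6273 bits, so n ≤ 2^3.6273 = 12.357 → at most 12.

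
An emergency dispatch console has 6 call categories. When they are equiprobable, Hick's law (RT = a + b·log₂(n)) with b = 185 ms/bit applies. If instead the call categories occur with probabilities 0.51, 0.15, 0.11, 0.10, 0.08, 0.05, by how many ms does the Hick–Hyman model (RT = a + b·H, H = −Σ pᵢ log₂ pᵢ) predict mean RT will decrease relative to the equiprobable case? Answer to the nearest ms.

90 ms

Equiprobable entropy H₀ = log₂ 6 = 2.5850 bits.
Skewed entropy H = −Σ pᵢ log₂ pᵢ = 2.0961 bits.
ΔRT = b·(H₀ − H) = 185 × 0.4889 = 90.45 ms.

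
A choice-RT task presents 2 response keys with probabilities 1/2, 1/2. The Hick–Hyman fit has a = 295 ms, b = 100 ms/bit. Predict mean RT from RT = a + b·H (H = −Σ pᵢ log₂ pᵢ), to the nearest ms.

395 ms

H = −Σ pᵢ log₂ pᵢ = 0.5·1 + 0.5·1 = 1.000 bits.
RT = 295 + 100 × 1.000 = 395.00 ms.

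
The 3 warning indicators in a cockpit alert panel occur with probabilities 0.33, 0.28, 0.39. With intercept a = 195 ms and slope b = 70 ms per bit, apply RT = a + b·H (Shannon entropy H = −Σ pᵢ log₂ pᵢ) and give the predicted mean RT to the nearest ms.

305 ms

Entropy contributions −pᵢ log₂ pᵢ: 0.5278, 0.5142, 0.5298; sum H = 1.5718 bits.
RT = a + bH = 195 + 70·1.5718 = 305.03 ms.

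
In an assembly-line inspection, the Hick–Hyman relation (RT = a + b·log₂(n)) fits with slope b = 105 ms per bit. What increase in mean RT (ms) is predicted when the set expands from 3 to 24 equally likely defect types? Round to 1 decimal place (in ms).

315.0 ms

The intercept a cancels: ΔRT = b·(log₂ n₂ − log₂ n₁) = b·log₂(n₂/n₁).
log₂(24) − log₂(3) = log₂(24/3) = log₂(8) = 3.
ΔRT = 105 × 3.0000 = 315.000 ms.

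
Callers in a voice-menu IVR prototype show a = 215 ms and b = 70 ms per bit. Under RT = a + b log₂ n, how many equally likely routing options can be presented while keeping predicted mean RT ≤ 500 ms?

Information budget: (500 − 215)/70 = 4.0714 bits, so n ≤ 2^4.0714 = 16.812 → at most 16.

16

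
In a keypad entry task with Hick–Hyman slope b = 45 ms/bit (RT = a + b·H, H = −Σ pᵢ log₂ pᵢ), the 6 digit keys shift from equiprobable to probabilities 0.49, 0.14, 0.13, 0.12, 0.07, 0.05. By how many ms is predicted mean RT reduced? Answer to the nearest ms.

20 ms

Equiprobable entropy H₀ = log₂ 6 = 2.5850 bits.
Skewed entropy H = −Σ pᵢ log₂ pᵢ = 2.1358 bits.
ΔRT = b·(H₀ − H) = 45 × 0.4492 = 20.21 ms.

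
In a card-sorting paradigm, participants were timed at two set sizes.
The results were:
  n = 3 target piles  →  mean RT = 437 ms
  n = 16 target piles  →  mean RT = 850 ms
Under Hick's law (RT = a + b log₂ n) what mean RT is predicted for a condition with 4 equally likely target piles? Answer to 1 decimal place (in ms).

Fit slope and intercept:
  b = (850 − 437) / (log₂ 16 − log₂ 3) = 413 / (4 − 1.5850) = 171.012 ms/bit
  a = 437 − 171.012 × 1.5850 = 165.953 ms
Then RT(4) = 165.953 + 171.012 × log₂ 4 = 165.953 + 171.012 × 2 ≈ 507.976 ms.

508.0 ms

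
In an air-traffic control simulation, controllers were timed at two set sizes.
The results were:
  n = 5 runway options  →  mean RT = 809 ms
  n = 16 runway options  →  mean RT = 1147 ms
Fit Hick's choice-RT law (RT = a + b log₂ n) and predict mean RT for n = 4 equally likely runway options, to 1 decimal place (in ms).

RT is linear in log₂ n, so two points fix the line:
  b = (1147 − 809) / (log₂ 16 − log₂ 5) = 338 / (4 − 2.3219) = 201.422 ms/bit
  a = 809 − 201.422 × 2.3219 = 341.313 ms
Then RT(4) = 341.313 + 201.422 × log₂ 4 = 341.313 + 201.422 × 2 ≈ 744.157 ms.

744.2 ms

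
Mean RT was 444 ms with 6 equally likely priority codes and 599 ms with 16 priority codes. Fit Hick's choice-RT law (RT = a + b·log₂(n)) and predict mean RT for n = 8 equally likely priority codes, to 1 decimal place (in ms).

Fit slope and intercept:
  b = (599 − 444) / (log₂ 16 − log₂ 6) = 155 / (4 − 2.5850) = 109.538 ms/bit
  a = 444 − 109.538 × 2.5850 = 160.849 ms
Then RT(8) = 160.849 + 109.538 × log₂ 8 = 160.849 + 109.538 × 3 ≈ 489.462 ms.

489.5 ms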